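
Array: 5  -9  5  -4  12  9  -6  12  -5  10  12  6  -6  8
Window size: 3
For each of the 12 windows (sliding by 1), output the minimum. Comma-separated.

[5, -9, 5] → min -9
[-9, 5, -4] → min -9
[5, -4, 12] → min -4
[-4, 12, 9] → min -4
[12, 9, -6] → min -6
[9, -6, 12] → min -6
[-6, 12, -5] → min -6
[12, -5, 10] → min -5
[-5, 10, 12] → min -5
[10, 12, 6] → min 6
[12, 6, -6] → min -6
[6, -6, 8] → min -6

-9, -9, -4, -4, -6, -6, -6, -5, -5, 6, -6, -6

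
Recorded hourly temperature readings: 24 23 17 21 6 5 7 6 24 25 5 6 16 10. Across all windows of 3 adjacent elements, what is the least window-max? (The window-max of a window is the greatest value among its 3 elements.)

7

(24, 23, 17) → max 24
(23, 17, 21) → max 23
(17, 21, 6) → max 21
(21, 6, 5) → max 21
(6, 5, 7) → max 7
(5, 7, 6) → max 7
(7, 6, 24) → max 24
(6, 24, 25) → max 25
(24, 25, 5) → max 25
(25, 5, 6) → max 25
(5, 6, 16) → max 16
(6, 16, 10) → max 16
Least of these is 7.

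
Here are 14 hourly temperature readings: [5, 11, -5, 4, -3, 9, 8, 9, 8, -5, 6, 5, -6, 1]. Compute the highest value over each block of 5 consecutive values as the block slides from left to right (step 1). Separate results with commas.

5 11 -5 4 -3 → max 11
11 -5 4 -3 9 → max 11
-5 4 -3 9 8 → max 9
4 -3 9 8 9 → max 9
-3 9 8 9 8 → max 9
9 8 9 8 -5 → max 9
8 9 8 -5 6 → max 9
9 8 -5 6 5 → max 9
8 -5 6 5 -6 → max 8
-5 6 5 -6 1 → max 6

11, 11, 9, 9, 9, 9, 9, 9, 8, 6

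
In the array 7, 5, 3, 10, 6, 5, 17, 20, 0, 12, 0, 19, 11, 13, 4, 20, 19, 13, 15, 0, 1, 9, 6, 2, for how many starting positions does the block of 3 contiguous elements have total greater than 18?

15

(7, 5, 3) → sum 15
(5, 3, 10) → sum 18
(3, 10, 6) → sum 19  > 18 ✓
(10, 6, 5) → sum 21  > 18 ✓
(6, 5, 17) → sum 28  > 18 ✓
(5, 17, 20) → sum 42  > 18 ✓
(17, 20, 0) → sum 37  > 18 ✓
(20, 0, 12) → sum 32  > 18 ✓
(0, 12, 0) → sum 12
(12, 0, 19) → sum 31  > 18 ✓
(0, 19, 11) → sum 30  > 18 ✓
(19, 11, 13) → sum 43  > 18 ✓
(11, 13, 4) → sum 28  > 18 ✓
(13, 4, 20) → sum 37  > 18 ✓
(4, 20, 19) → sum 43  > 18 ✓
(20, 19, 13) → sum 52  > 18 ✓
(19, 13, 15) → sum 47  > 18 ✓
(13, 15, 0) → sum 28  > 18 ✓
(15, 0, 1) → sum 16
(0, 1, 9) → sum 10
(1, 9, 6) → sum 16
(9, 6, 2) → sum 17
15 windows satisfy the condition.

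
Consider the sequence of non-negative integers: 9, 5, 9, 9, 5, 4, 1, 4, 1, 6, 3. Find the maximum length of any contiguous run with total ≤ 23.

Extend to the right; shrink from the left whenever the sum exceeds 23:
[9] sum 9 len 1
[9, 5] sum 14 len 2
[9, 5, 9] sum 23 len 3
[5, 9, 9] sum 23 len 3
[9, 9, 5] sum 23 len 3
[9, 5, 4] sum 18 len 3
[9, 5, 4, 1] sum 19 len 4
[9, 5, 4, 1, 4] sum 23 len 5
[5, 4, 1, 4, 1] sum 15 len 5
[5, 4, 1, 4, 1, 6] sum 21 len 6
[4, 1, 4, 1, 6, 3] sum 19 len 6
Longest length seen: 6.

6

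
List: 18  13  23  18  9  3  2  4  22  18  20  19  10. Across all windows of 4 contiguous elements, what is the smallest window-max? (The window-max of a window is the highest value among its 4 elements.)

9

Window maxs for each of the 10 positions:
18 13 23 18 → max 23
13 23 18 9 → max 23
23 18 9 3 → max 23
18 9 3 2 → max 18
9 3 2 4 → max 9
3 2 4 22 → max 22
2 4 22 18 → max 22
4 22 18 20 → max 22
22 18 20 19 → max 22
18 20 19 10 → max 20
Smallest of these is 9.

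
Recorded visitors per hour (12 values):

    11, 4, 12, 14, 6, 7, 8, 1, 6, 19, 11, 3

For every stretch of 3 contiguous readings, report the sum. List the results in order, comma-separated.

27, 30, 32, 27, 21, 16, 15, 26, 36, 33

Sliding a size-3 window across the 12 values:
[11, 4, 12] → sum 27
[4, 12, 14] → sum 30
[12, 14, 6] → sum 32
[14, 6, 7] → sum 27
[6, 7, 8] → sum 21
[7, 8, 1] → sum 16
[8, 1, 6] → sum 15
[1, 6, 19] → sum 26
[6, 19, 11] → sum 36
[19, 11, 3] → sum 33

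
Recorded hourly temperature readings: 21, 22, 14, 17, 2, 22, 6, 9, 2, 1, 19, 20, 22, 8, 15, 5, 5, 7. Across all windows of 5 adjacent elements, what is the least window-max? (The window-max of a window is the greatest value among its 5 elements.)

21 22 14 17 2 → max 22
22 14 17 2 22 → max 22
14 17 2 22 6 → max 22
17 2 22 6 9 → max 22
2 22 6 9 2 → max 22
22 6 9 2 1 → max 22
6 9 2 1 19 → max 19
9 2 1 19 20 → max 20
2 1 19 20 22 → max 22
1 19 20 22 8 → max 22
19 20 22 8 15 → max 22
20 22 8 15 5 → max 22
22 8 15 5 5 → max 22
8 15 5 5 7 → max 15
Least of these is 15.

15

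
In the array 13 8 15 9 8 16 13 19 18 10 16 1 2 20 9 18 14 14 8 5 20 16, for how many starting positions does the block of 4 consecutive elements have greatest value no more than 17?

13 8 15 9 → max 15  ≤ 17 ✓
8 15 9 8 → max 15  ≤ 17 ✓
15 9 8 16 → max 16  ≤ 17 ✓
9 8 16 13 → max 16  ≤ 17 ✓
8 16 13 19 → max 19
16 13 19 18 → max 19
13 19 18 10 → max 19
19 18 10 16 → max 19
18 10 16 1 → max 18
10 16 1 2 → max 16  ≤ 17 ✓
16 1 2 20 → max 20
1 2 20 9 → max 20
2 20 9 18 → max 20
20 9 18 14 → max 20
9 18 14 14 → max 18
18 14 14 8 → max 18
14 14 8 5 → max 14  ≤ 17 ✓
14 8 5 20 → max 20
8 5 20 16 → max 20
6 windows satisfy the condition.

6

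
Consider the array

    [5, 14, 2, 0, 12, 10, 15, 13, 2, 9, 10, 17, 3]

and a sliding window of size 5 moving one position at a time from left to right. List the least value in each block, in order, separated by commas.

0, 0, 0, 0, 2, 2, 2, 2, 2

(5, 14, 2, 0, 12) → min 0
(14, 2, 0, 12, 10) → min 0
(2, 0, 12, 10, 15) → min 0
(0, 12, 10, 15, 13) → min 0
(12, 10, 15, 13, 2) → min 2
(10, 15, 13, 2, 9) → min 2
(15, 13, 2, 9, 10) → min 2
(13, 2, 9, 10, 17) → min 2
(2, 9, 10, 17, 3) → min 2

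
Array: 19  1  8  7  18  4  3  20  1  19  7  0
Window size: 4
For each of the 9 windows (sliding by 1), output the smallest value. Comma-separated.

(19, 1, 8, 7) → min 1
(1, 8, 7, 18) → min 1
(8, 7, 18, 4) → min 4
(7, 18, 4, 3) → min 3
(18, 4, 3, 20) → min 3
(4, 3, 20, 1) → min 1
(3, 20, 1, 19) → min 1
(20, 1, 19, 7) → min 1
(1, 19, 7, 0) → min 0

1, 1, 4, 3, 3, 1, 1, 1, 0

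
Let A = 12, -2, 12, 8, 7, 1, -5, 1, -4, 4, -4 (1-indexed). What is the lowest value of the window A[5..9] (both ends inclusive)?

Elements at indices 5..9: 7, 1, -5, 1, -4
min(7, 1, -5, 1, -4) = -5

-5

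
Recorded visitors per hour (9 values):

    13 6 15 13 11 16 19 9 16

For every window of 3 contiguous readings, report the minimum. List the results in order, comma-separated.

6, 6, 11, 11, 11, 9, 9

Sliding a size-3 window across the 9 values:
[13, 6, 15] → min 6
[6, 15, 13] → min 6
[15, 13, 11] → min 11
[13, 11, 16] → min 11
[11, 16, 19] → min 11
[16, 19, 9] → min 9
[19, 9, 16] → min 9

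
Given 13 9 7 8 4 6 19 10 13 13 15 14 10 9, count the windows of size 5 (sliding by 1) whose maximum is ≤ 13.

[13, 9, 7, 8, 4] → max 13  ≤ 13 ✓
[9, 7, 8, 4, 6] → max 9  ≤ 13 ✓
[7, 8, 4, 6, 19] → max 19
[8, 4, 6, 19, 10] → max 19
[4, 6, 19, 10, 13] → max 19
[6, 19, 10, 13, 13] → max 19
[19, 10, 13, 13, 15] → max 19
[10, 13, 13, 15, 14] → max 15
[13, 13, 15, 14, 10] → max 15
[13, 15, 14, 10, 9] → max 15
2 windows satisfy the condition.

2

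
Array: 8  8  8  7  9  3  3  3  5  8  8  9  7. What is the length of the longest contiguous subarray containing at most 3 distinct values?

6

add 8: window [8] (1 distinct), len 1
add 8: window [8, 8] (1 distinct), len 2
add 8: window [8, 8, 8] (1 distinct), len 3
add 7: window [8, 8, 8, 7] (2 distinct), len 4
add 9: window [8, 8, 8, 7, 9] (3 distinct), len 5
add 3: window [7, 9, 3] (3 distinct), len 3
add 3: window [7, 9, 3, 3] (3 distinct), len 4
add 3: window [7, 9, 3, 3, 3] (3 distinct), len 5
add 5: window [9, 3, 3, 3, 5] (3 distinct), len 5
add 8: window [3, 3, 3, 5, 8] (3 distinct), len 5
add 8: window [3, 3, 3, 5, 8, 8] (3 distinct), len 6
add 9: window [5, 8, 8, 9] (3 distinct), len 4
add 7: window [8, 8, 9, 7] (3 distinct), len 4
Longest length with ≤3 distinct: 6.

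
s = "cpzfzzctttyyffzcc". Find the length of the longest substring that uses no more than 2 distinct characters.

add c: window [c] (1 distinct), len 1
add p: window [c, p] (2 distinct), len 2
add z: window [p, z] (2 distinct), len 2
add f: window [z, f] (2 distinct), len 2
add z: window [z, f, z] (2 distinct), len 3
add z: window [z, f, z, z] (2 distinct), len 4
add c: window [z, z, c] (2 distinct), len 3
add t: window [c, t] (2 distinct), len 2
add t: window [c, t, t] (2 distinct), len 3
add t: window [c, t, t, t] (2 distinct), len 4
add y: window [t, t, t, y] (2 distinct), len 4
add y: window [t, t, t, y, y] (2 distinct), len 5
add f: window [y, y, f] (2 distinct), len 3
add f: window [y, y, f, f] (2 distinct), len 4
add z: window [f, f, z] (2 distinct), len 3
add c: window [z, c] (2 distinct), len 2
add c: window [z, c, c] (2 distinct), len 3
Longest length with ≤2 distinct: 5.

5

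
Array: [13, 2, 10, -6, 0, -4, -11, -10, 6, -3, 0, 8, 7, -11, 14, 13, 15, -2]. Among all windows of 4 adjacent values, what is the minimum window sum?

-25

(13, 2, 10, -6) → sum 19
(2, 10, -6, 0) → sum 6
(10, -6, 0, -4) → sum 0
(-6, 0, -4, -11) → sum -21
(0, -4, -11, -10) → sum -25
(-4, -11, -10, 6) → sum -19
(-11, -10, 6, -3) → sum -18
(-10, 6, -3, 0) → sum -7
(6, -3, 0, 8) → sum 11
(-3, 0, 8, 7) → sum 12
(0, 8, 7, -11) → sum 4
(8, 7, -11, 14) → sum 18
(7, -11, 14, 13) → sum 23
(-11, 14, 13, 15) → sum 31
(14, 13, 15, -2) → sum 40
Minimum of these is -25.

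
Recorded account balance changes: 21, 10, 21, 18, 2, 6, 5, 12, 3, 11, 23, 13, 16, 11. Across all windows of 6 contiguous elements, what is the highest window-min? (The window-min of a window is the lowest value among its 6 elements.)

Window mins for each of the 9 positions:
(21, 10, 21, 18, 2, 6) → min 2
(10, 21, 18, 2, 6, 5) → min 2
(21, 18, 2, 6, 5, 12) → min 2
(18, 2, 6, 5, 12, 3) → min 2
(2, 6, 5, 12, 3, 11) → min 2
(6, 5, 12, 3, 11, 23) → min 3
(5, 12, 3, 11, 23, 13) → min 3
(12, 3, 11, 23, 13, 16) → min 3
(3, 11, 23, 13, 16, 11) → min 3
Highest of these is 3.

3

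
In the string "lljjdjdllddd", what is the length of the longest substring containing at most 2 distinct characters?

6

[l] 1 distinct, len 1
[l, l] 1 distinct, len 2
[l, l, j] 2 distinct, len 3
[l, l, j, j] 2 distinct, len 4
[j, j, d] 2 distinct, len 3
[j, j, d, j] 2 distinct, len 4
[j, j, d, j, d] 2 distinct, len 5
[d, l] 2 distinct, len 2
[d, l, l] 2 distinct, len 3
[d, l, l, d] 2 distinct, len 4
[d, l, l, d, d] 2 distinct, len 5
[d, l, l, d, d, d] 2 distinct, len 6
Longest length with ≤2 distinct: 6.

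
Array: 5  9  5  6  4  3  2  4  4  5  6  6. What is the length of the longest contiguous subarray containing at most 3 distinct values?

5

[5] 1 distinct, len 1
[5, 9] 2 distinct, len 2
[5, 9, 5] 2 distinct, len 3
[5, 9, 5, 6] 3 distinct, len 4
[5, 6, 4] 3 distinct, len 3
[6, 4, 3] 3 distinct, len 3
[4, 3, 2] 3 distinct, len 3
[4, 3, 2, 4] 3 distinct, len 4
[4, 3, 2, 4, 4] 3 distinct, len 5
[2, 4, 4, 5] 3 distinct, len 4
[4, 4, 5, 6] 3 distinct, len 4
[4, 4, 5, 6, 6] 3 distinct, len 5
Longest length with ≤3 distinct: 5.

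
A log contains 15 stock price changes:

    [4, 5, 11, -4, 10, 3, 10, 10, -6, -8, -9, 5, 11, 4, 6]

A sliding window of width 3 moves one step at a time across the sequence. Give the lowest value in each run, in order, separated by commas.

(4, 5, 11) → min 4
(5, 11, -4) → min -4
(11, -4, 10) → min -4
(-4, 10, 3) → min -4
(10, 3, 10) → min 3
(3, 10, 10) → min 3
(10, 10, -6) → min -6
(10, -6, -8) → min -8
(-6, -8, -9) → min -9
(-8, -9, 5) → min -9
(-9, 5, 11) → min -9
(5, 11, 4) → min 4
(11, 4, 6) → min 4

4, -4, -4, -4, 3, 3, -6, -8, -9, -9, -9, 4, 4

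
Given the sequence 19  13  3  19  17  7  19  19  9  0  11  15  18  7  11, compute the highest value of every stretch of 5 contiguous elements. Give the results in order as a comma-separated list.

[19, 13, 3, 19, 17] → max 19
[13, 3, 19, 17, 7] → max 19
[3, 19, 17, 7, 19] → max 19
[19, 17, 7, 19, 19] → max 19
[17, 7, 19, 19, 9] → max 19
[7, 19, 19, 9, 0] → max 19
[19, 19, 9, 0, 11] → max 19
[19, 9, 0, 11, 15] → max 19
[9, 0, 11, 15, 18] → max 18
[0, 11, 15, 18, 7] → max 18
[11, 15, 18, 7, 11] → max 18

19, 19, 19, 19, 19, 19, 19, 19, 18, 18, 18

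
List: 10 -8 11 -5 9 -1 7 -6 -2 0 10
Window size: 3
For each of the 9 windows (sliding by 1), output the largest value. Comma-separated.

(10, -8, 11) → max 11
(-8, 11, -5) → max 11
(11, -5, 9) → max 11
(-5, 9, -1) → max 9
(9, -1, 7) → max 9
(-1, 7, -6) → max 7
(7, -6, -2) → max 7
(-6, -2, 0) → max 0
(-2, 0, 10) → max 10

11, 11, 11, 9, 9, 7, 7, 0, 10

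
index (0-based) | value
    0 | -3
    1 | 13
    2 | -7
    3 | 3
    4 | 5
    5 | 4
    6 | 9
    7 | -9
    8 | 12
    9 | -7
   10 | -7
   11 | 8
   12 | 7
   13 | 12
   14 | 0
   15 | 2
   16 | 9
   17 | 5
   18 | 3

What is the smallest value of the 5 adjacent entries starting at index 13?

Elements at indices 13..17: 12, 0, 2, 9, 5
min(12, 0, 2, 9, 5) = 0

0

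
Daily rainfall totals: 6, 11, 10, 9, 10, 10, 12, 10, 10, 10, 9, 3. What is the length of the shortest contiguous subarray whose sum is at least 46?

add 6: running sum 6 < 46
add 11: running sum 17 < 46
add 10: running sum 27 < 46
add 9: running sum 36 < 46
end 4: [6, 11, 10, 9, 10] sum 46, len 5
end 5: [11, 10, 9, 10, 10] sum 50, len 5
end 6: [10, 9, 10, 10, 12] sum 51, len 5
end 7: [9, 10, 10, 12, 10] sum 51, len 5
end 8: [10, 10, 12, 10, 10] sum 52, len 5
end 9: [10, 12, 10, 10, 10] sum 52, len 5
end 10: [12, 10, 10, 10, 9] sum 51, len 5
end 11: [12, 10, 10, 10, 9, 3] sum 54, len 6
Shortest qualifying length: 5.

5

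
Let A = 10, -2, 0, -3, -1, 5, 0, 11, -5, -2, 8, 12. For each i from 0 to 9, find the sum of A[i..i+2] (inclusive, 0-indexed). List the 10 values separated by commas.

8, -5, -4, 1, 4, 16, 6, 4, 1, 18

Sliding a size-3 window across the 12 values:
10 -2 0 → sum 8
-2 0 -3 → sum -5
0 -3 -1 → sum -4
-3 -1 5 → sum 1
-1 5 0 → sum 4
5 0 11 → sum 16
0 11 -5 → sum 6
11 -5 -2 → sum 4
-5 -2 8 → sum 1
-2 8 12 → sum 18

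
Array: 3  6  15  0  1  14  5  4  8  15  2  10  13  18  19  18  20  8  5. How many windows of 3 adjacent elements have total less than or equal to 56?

(3, 6, 15) → sum 24  ≤ 56 ✓
(6, 15, 0) → sum 21  ≤ 56 ✓
(15, 0, 1) → sum 16  ≤ 56 ✓
(0, 1, 14) → sum 15  ≤ 56 ✓
(1, 14, 5) → sum 20  ≤ 56 ✓
(14, 5, 4) → sum 23  ≤ 56 ✓
(5, 4, 8) → sum 17  ≤ 56 ✓
(4, 8, 15) → sum 27  ≤ 56 ✓
(8, 15, 2) → sum 25  ≤ 56 ✓
(15, 2, 10) → sum 27  ≤ 56 ✓
(2, 10, 13) → sum 25  ≤ 56 ✓
(10, 13, 18) → sum 41  ≤ 56 ✓
(13, 18, 19) → sum 50  ≤ 56 ✓
(18, 19, 18) → sum 55  ≤ 56 ✓
(19, 18, 20) → sum 57
(18, 20, 8) → sum 46  ≤ 56 ✓
(20, 8, 5) → sum 33  ≤ 56 ✓
16 windows satisfy the condition.

16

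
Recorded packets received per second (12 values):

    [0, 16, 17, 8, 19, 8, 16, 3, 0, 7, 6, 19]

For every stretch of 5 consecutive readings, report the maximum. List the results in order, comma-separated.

19, 19, 19, 19, 19, 16, 16, 19

(0, 16, 17, 8, 19) → max 19
(16, 17, 8, 19, 8) → max 19
(17, 8, 19, 8, 16) → max 19
(8, 19, 8, 16, 3) → max 19
(19, 8, 16, 3, 0) → max 19
(8, 16, 3, 0, 7) → max 16
(16, 3, 0, 7, 6) → max 16
(3, 0, 7, 6, 19) → max 19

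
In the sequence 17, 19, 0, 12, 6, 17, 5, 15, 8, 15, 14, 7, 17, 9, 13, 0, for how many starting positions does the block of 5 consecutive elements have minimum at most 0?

4

[17, 19, 0, 12, 6] → min 0  ≤ 0 ✓
[19, 0, 12, 6, 17] → min 0  ≤ 0 ✓
[0, 12, 6, 17, 5] → min 0  ≤ 0 ✓
[12, 6, 17, 5, 15] → min 5
[6, 17, 5, 15, 8] → min 5
[17, 5, 15, 8, 15] → min 5
[5, 15, 8, 15, 14] → min 5
[15, 8, 15, 14, 7] → min 7
[8, 15, 14, 7, 17] → min 7
[15, 14, 7, 17, 9] → min 7
[14, 7, 17, 9, 13] → min 7
[7, 17, 9, 13, 0] → min 0  ≤ 0 ✓
4 windows satisfy the condition.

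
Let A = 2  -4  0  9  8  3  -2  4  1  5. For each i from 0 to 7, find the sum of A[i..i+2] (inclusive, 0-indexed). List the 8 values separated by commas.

-2, 5, 17, 20, 9, 5, 3, 10

Sliding a size-3 window across the 10 values:
2 -4 0 → sum -2
-4 0 9 → sum 5
0 9 8 → sum 17
9 8 3 → sum 20
8 3 -2 → sum 9
3 -2 4 → sum 5
-2 4 1 → sum 3
4 1 5 → sum 10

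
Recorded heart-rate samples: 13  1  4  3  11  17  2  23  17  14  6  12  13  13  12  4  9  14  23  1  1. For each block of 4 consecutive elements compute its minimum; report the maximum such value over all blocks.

12

Each size-4 window and its min:
(13, 1, 4, 3) → min 1
(1, 4, 3, 11) → min 1
(4, 3, 11, 17) → min 3
(3, 11, 17, 2) → min 2
(11, 17, 2, 23) → min 2
(17, 2, 23, 17) → min 2
(2, 23, 17, 14) → min 2
(23, 17, 14, 6) → min 6
(17, 14, 6, 12) → min 6
(14, 6, 12, 13) → min 6
(6, 12, 13, 13) → min 6
(12, 13, 13, 12) → min 12
(13, 13, 12, 4) → min 4
(13, 12, 4, 9) → min 4
(12, 4, 9, 14) → min 4
(4, 9, 14, 23) → min 4
(9, 14, 23, 1) → min 1
(14, 23, 1, 1) → min 1
Maximum of these is 12.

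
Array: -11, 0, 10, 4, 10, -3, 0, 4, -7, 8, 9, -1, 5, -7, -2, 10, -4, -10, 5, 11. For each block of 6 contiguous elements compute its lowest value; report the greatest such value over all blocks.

-3

[-11, 0, 10, 4, 10, -3] → min -11
[0, 10, 4, 10, -3, 0] → min -3
[10, 4, 10, -3, 0, 4] → min -3
[4, 10, -3, 0, 4, -7] → min -7
[10, -3, 0, 4, -7, 8] → min -7
[-3, 0, 4, -7, 8, 9] → min -7
[0, 4, -7, 8, 9, -1] → min -7
[4, -7, 8, 9, -1, 5] → min -7
[-7, 8, 9, -1, 5, -7] → min -7
[8, 9, -1, 5, -7, -2] → min -7
[9, -1, 5, -7, -2, 10] → min -7
[-1, 5, -7, -2, 10, -4] → min -7
[5, -7, -2, 10, -4, -10] → min -10
[-7, -2, 10, -4, -10, 5] → min -10
[-2, 10, -4, -10, 5, 11] → min -10
Greatest of these is -3.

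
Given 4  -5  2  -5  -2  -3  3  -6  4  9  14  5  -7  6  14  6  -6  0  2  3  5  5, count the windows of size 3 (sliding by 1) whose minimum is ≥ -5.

(4, -5, 2) → min -5  ≥ -5 ✓
(-5, 2, -5) → min -5  ≥ -5 ✓
(2, -5, -2) → min -5  ≥ -5 ✓
(-5, -2, -3) → min -5  ≥ -5 ✓
(-2, -3, 3) → min -3  ≥ -5 ✓
(-3, 3, -6) → min -6
(3, -6, 4) → min -6
(-6, 4, 9) → min -6
(4, 9, 14) → min 4  ≥ -5 ✓
(9, 14, 5) → min 5  ≥ -5 ✓
(14, 5, -7) → min -7
(5, -7, 6) → min -7
(-7, 6, 14) → min -7
(6, 14, 6) → min 6  ≥ -5 ✓
(14, 6, -6) → min -6
(6, -6, 0) → min -6
(-6, 0, 2) → min -6
(0, 2, 3) → min 0  ≥ -5 ✓
(2, 3, 5) → min 2  ≥ -5 ✓
(3, 5, 5) → min 3  ≥ -5 ✓
11 windows satisfy the condition.

11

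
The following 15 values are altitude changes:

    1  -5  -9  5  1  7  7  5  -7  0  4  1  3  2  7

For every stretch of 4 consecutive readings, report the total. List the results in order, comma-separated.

(1, -5, -9, 5) → sum -8
(-5, -9, 5, 1) → sum -8
(-9, 5, 1, 7) → sum 4
(5, 1, 7, 7) → sum 20
(1, 7, 7, 5) → sum 20
(7, 7, 5, -7) → sum 12
(7, 5, -7, 0) → sum 5
(5, -7, 0, 4) → sum 2
(-7, 0, 4, 1) → sum -2
(0, 4, 1, 3) → sum 8
(4, 1, 3, 2) → sum 10
(1, 3, 2, 7) → sum 13

-8, -8, 4, 20, 20, 12, 5, 2, -2, 8, 10, 13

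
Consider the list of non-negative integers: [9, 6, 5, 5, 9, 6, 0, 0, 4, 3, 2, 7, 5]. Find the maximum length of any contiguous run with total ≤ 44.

add 9: [9] sum 9, len 1
add 6: [9, 6] sum 15, len 2
add 5: [9, 6, 5] sum 20, len 3
add 5: [9, 6, 5, 5] sum 25, len 4
add 9: [9, 6, 5, 5, 9] sum 34, len 5
add 6: [9, 6, 5, 5, 9, 6] sum 40, len 6
add 0: [9, 6, 5, 5, 9, 6, 0] sum 40, len 7
add 0: [9, 6, 5, 5, 9, 6, 0, 0] sum 40, len 8
add 4: [9, 6, 5, 5, 9, 6, 0, 0, 4] sum 44, len 9
add 3: [6, 5, 5, 9, 6, 0, 0, 4, 3] sum 38, len 9
add 2: [6, 5, 5, 9, 6, 0, 0, 4, 3, 2] sum 40, len 10
add 7: [5, 5, 9, 6, 0, 0, 4, 3, 2, 7] sum 41, len 10
add 5: [5, 9, 6, 0, 0, 4, 3, 2, 7, 5] sum 41, len 10
Longest length seen: 10.

10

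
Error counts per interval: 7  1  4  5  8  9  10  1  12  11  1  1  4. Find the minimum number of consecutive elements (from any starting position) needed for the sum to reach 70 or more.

add 7: running sum 7 < 70
add 1: running sum 8 < 70
add 4: running sum 12 < 70
add 5: running sum 17 < 70
add 8: running sum 25 < 70
add 9: running sum 34 < 70
add 10: running sum 44 < 70
add 1: running sum 45 < 70
add 12: running sum 57 < 70
add 11: running sum 68 < 70
add 1: running sum 69 < 70
end 11: [7, 1, 4, 5, 8, 9, 10, 1, 12, 11, 1, 1] sum 70, len 12
end 12: [7, 1, 4, 5, 8, 9, 10, 1, 12, 11, 1, 1, 4] sum 74, len 13
Shortest qualifying length: 12.

12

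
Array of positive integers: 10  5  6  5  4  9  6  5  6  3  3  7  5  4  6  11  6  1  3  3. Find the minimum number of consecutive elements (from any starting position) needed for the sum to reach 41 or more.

7

add 10: running sum 10 < 41
add 5: running sum 15 < 41
add 6: running sum 21 < 41
add 5: running sum 26 < 41
add 4: running sum 30 < 41
add 9: running sum 39 < 41
add 6: shortest ending here [10, 5, 6, 5, 4, 9, 6] sum 45, len 7
add 5: shortest ending here [10, 5, 6, 5, 4, 9, 6, 5] sum 50, len 8
add 6: shortest ending here [6, 5, 4, 9, 6, 5, 6] sum 41, len 7
add 3: shortest ending here [6, 5, 4, 9, 6, 5, 6, 3] sum 44, len 8
add 3: shortest ending here [5, 4, 9, 6, 5, 6, 3, 3] sum 41, len 8
add 7: shortest ending here [4, 9, 6, 5, 6, 3, 3, 7] sum 43, len 8
add 5: shortest ending here [9, 6, 5, 6, 3, 3, 7, 5] sum 44, len 8
add 4: shortest ending here [9, 6, 5, 6, 3, 3, 7, 5, 4] sum 48, len 9
add 6: shortest ending here [6, 5, 6, 3, 3, 7, 5, 4, 6] sum 45, len 9
add 11: shortest ending here [6, 3, 3, 7, 5, 4, 6, 11] sum 45, len 8
add 6: shortest ending here [3, 7, 5, 4, 6, 11, 6] sum 42, len 7
add 1: shortest ending here [3, 7, 5, 4, 6, 11, 6, 1] sum 43, len 8
add 3: shortest ending here [7, 5, 4, 6, 11, 6, 1, 3] sum 43, len 8
add 3: shortest ending here [7, 5, 4, 6, 11, 6, 1, 3, 3] sum 46, len 9
Shortest qualifying length: 7.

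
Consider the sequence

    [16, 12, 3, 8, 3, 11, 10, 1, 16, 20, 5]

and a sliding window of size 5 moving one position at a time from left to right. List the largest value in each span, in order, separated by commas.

16, 12, 11, 11, 16, 20, 20

16 12 3 8 3 → max 16
12 3 8 3 11 → max 12
3 8 3 11 10 → max 11
8 3 11 10 1 → max 11
3 11 10 1 16 → max 16
11 10 1 16 20 → max 20
10 1 16 20 5 → max 20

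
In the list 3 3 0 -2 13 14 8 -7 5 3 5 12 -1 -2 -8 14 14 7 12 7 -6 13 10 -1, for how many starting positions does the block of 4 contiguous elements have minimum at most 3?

19

3 3 0 -2 → min -2  ≤ 3 ✓
3 0 -2 13 → min -2  ≤ 3 ✓
0 -2 13 14 → min -2  ≤ 3 ✓
-2 13 14 8 → min -2  ≤ 3 ✓
13 14 8 -7 → min -7  ≤ 3 ✓
14 8 -7 5 → min -7  ≤ 3 ✓
8 -7 5 3 → min -7  ≤ 3 ✓
-7 5 3 5 → min -7  ≤ 3 ✓
5 3 5 12 → min 3  ≤ 3 ✓
3 5 12 -1 → min -1  ≤ 3 ✓
5 12 -1 -2 → min -2  ≤ 3 ✓
12 -1 -2 -8 → min -8  ≤ 3 ✓
-1 -2 -8 14 → min -8  ≤ 3 ✓
-2 -8 14 14 → min -8  ≤ 3 ✓
-8 14 14 7 → min -8  ≤ 3 ✓
14 14 7 12 → min 7
14 7 12 7 → min 7
7 12 7 -6 → min -6  ≤ 3 ✓
12 7 -6 13 → min -6  ≤ 3 ✓
7 -6 13 10 → min -6  ≤ 3 ✓
-6 13 10 -1 → min -6  ≤ 3 ✓
19 windows satisfy the condition.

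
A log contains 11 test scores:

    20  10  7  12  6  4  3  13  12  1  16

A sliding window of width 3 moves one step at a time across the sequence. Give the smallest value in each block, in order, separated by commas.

7, 7, 6, 4, 3, 3, 3, 1, 1

Sliding a size-3 window across the 11 values:
20 10 7 → min 7
10 7 12 → min 7
7 12 6 → min 6
12 6 4 → min 4
6 4 3 → min 3
4 3 13 → min 3
3 13 12 → min 3
13 12 1 → min 1
12 1 16 → min 1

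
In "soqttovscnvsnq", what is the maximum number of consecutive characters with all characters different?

add s: [s] len 1
add o: [s, o] len 2
add q: [s, o, q] len 3
add t: [s, o, q, t] len 4
add t (repeat t, move left end past it): [t] len 1
add o: [t, o] len 2
add v: [t, o, v] len 3
add s: [t, o, v, s] len 4
add c: [t, o, v, s, c] len 5
add n: [t, o, v, s, c, n] len 6
add v (repeat v, move left end past it): [s, c, n, v] len 4
add s (repeat s, move left end past it): [c, n, v, s] len 4
add n (repeat n, move left end past it): [v, s, n] len 3
add q: [v, s, n, q] len 4
Longest all-distinct length: 6.

6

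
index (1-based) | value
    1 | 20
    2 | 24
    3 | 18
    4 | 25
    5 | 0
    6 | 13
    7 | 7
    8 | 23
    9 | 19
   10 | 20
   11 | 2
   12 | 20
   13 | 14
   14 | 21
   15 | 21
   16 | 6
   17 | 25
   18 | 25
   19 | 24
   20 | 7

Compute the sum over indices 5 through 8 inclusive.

43

Elements at indices 5..8: 0, 13, 7, 23
sum(0, 13, 7, 23) = 43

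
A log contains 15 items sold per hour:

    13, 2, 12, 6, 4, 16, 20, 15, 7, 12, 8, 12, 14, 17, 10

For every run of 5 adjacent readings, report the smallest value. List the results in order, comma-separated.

2, 2, 4, 4, 4, 7, 7, 7, 7, 8, 8

(13, 2, 12, 6, 4) → min 2
(2, 12, 6, 4, 16) → min 2
(12, 6, 4, 16, 20) → min 4
(6, 4, 16, 20, 15) → min 4
(4, 16, 20, 15, 7) → min 4
(16, 20, 15, 7, 12) → min 7
(20, 15, 7, 12, 8) → min 7
(15, 7, 12, 8, 12) → min 7
(7, 12, 8, 12, 14) → min 7
(12, 8, 12, 14, 17) → min 8
(8, 12, 14, 17, 10) → min 8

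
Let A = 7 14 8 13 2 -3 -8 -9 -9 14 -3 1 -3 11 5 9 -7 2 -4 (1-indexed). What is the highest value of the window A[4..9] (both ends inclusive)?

13

Elements at indices 4..9: 13, 2, -3, -8, -9, -9
max(13, 2, -3, -8, -9, -9) = 13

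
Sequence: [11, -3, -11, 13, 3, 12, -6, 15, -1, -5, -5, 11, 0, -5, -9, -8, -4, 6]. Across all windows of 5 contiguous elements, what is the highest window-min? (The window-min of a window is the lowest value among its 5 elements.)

-5

(11, -3, -11, 13, 3) → min -11
(-3, -11, 13, 3, 12) → min -11
(-11, 13, 3, 12, -6) → min -11
(13, 3, 12, -6, 15) → min -6
(3, 12, -6, 15, -1) → min -6
(12, -6, 15, -1, -5) → min -6
(-6, 15, -1, -5, -5) → min -6
(15, -1, -5, -5, 11) → min -5
(-1, -5, -5, 11, 0) → min -5
(-5, -5, 11, 0, -5) → min -5
(-5, 11, 0, -5, -9) → min -9
(11, 0, -5, -9, -8) → min -9
(0, -5, -9, -8, -4) → min -9
(-5, -9, -8, -4, 6) → min -9
Highest of these is -5.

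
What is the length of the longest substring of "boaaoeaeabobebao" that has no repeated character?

add b: [b] len 1
add o: [b, o] len 2
add a: [b, o, a] len 3
add a (repeat a, move left end past it): [a] len 1
add o: [a, o] len 2
add e: [a, o, e] len 3
add a (repeat a, move left end past it): [o, e, a] len 3
add e (repeat e, move left end past it): [a, e] len 2
add a (repeat a, move left end past it): [e, a] len 2
add b: [e, a, b] len 3
add o: [e, a, b, o] len 4
add b (repeat b, move left end past it): [o, b] len 2
add e: [o, b, e] len 3
add b (repeat b, move left end past it): [e, b] len 2
add a: [e, b, a] len 3
add o: [e, b, a, o] len 4
Longest all-distinct length: 4.

4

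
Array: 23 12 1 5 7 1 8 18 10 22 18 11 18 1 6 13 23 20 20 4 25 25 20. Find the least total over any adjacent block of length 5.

23 12 1 5 7 → sum 48
12 1 5 7 1 → sum 26
1 5 7 1 8 → sum 22
5 7 1 8 18 → sum 39
7 1 8 18 10 → sum 44
1 8 18 10 22 → sum 59
8 18 10 22 18 → sum 76
18 10 22 18 11 → sum 79
10 22 18 11 18 → sum 79
22 18 11 18 1 → sum 70
18 11 18 1 6 → sum 54
11 18 1 6 13 → sum 49
18 1 6 13 23 → sum 61
1 6 13 23 20 → sum 63
6 13 23 20 20 → sum 82
13 23 20 20 4 → sum 80
23 20 20 4 25 → sum 92
20 20 4 25 25 → sum 94
20 4 25 25 20 → sum 94
Least of these is 22.

22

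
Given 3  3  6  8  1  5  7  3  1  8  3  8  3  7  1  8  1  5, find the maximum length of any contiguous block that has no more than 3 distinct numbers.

6

[3] 1 distinct, len 1
[3, 3] 1 distinct, len 2
[3, 3, 6] 2 distinct, len 3
[3, 3, 6, 8] 3 distinct, len 4
[6, 8, 1] 3 distinct, len 3
[8, 1, 5] 3 distinct, len 3
[1, 5, 7] 3 distinct, len 3
[5, 7, 3] 3 distinct, len 3
[7, 3, 1] 3 distinct, len 3
[3, 1, 8] 3 distinct, len 3
[3, 1, 8, 3] 3 distinct, len 4
[3, 1, 8, 3, 8] 3 distinct, len 5
[3, 1, 8, 3, 8, 3] 3 distinct, len 6
[8, 3, 8, 3, 7] 3 distinct, len 5
[3, 7, 1] 3 distinct, len 3
[7, 1, 8] 3 distinct, len 3
[7, 1, 8, 1] 3 distinct, len 4
[1, 8, 1, 5] 3 distinct, len 4
Longest length with ≤3 distinct: 6.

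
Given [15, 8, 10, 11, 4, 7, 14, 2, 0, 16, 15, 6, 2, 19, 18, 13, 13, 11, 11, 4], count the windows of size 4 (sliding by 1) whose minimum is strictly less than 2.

15 8 10 11 → min 8
8 10 11 4 → min 4
10 11 4 7 → min 4
11 4 7 14 → min 4
4 7 14 2 → min 2
7 14 2 0 → min 0  < 2 ✓
14 2 0 16 → min 0  < 2 ✓
2 0 16 15 → min 0  < 2 ✓
0 16 15 6 → min 0  < 2 ✓
16 15 6 2 → min 2
15 6 2 19 → min 2
6 2 19 18 → min 2
2 19 18 13 → min 2
19 18 13 13 → min 13
18 13 13 11 → min 11
13 13 11 11 → min 11
13 11 11 4 → min 4
4 windows satisfy the condition.

4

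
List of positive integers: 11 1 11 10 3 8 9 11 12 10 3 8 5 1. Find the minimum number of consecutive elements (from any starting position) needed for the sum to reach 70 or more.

Extend right; whenever the sum reaches 70, record the length and shrink from the left:
add 11: running sum 11 < 70
add 1: running sum 12 < 70
add 11: running sum 23 < 70
add 10: running sum 33 < 70
add 3: running sum 36 < 70
add 8: running sum 44 < 70
add 9: running sum 53 < 70
add 11: running sum 64 < 70
end 8: [11, 1, 11, 10, 3, 8, 9, 11, 12] sum 76, len 9
end 9: [11, 10, 3, 8, 9, 11, 12, 10] sum 74, len 8
end 10: [11, 10, 3, 8, 9, 11, 12, 10, 3] sum 77, len 9
end 11: [10, 3, 8, 9, 11, 12, 10, 3, 8] sum 74, len 9
end 12: [10, 3, 8, 9, 11, 12, 10, 3, 8, 5] sum 79, len 10
end 13: [3, 8, 9, 11, 12, 10, 3, 8, 5, 1] sum 70, len 10
Shortest qualifying length: 8.

8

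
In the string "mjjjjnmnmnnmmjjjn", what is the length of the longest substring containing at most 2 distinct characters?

8

add m: window [m] (1 distinct), len 1
add j: window [m, j] (2 distinct), len 2
add j: window [m, j, j] (2 distinct), len 3
add j: window [m, j, j, j] (2 distinct), len 4
add j: window [m, j, j, j, j] (2 distinct), len 5
add n: window [j, j, j, j, n] (2 distinct), len 5
add m: window [n, m] (2 distinct), len 2
add n: window [n, m, n] (2 distinct), len 3
add m: window [n, m, n, m] (2 distinct), len 4
add n: window [n, m, n, m, n] (2 distinct), len 5
add n: window [n, m, n, m, n, n] (2 distinct), len 6
add m: window [n, m, n, m, n, n, m] (2 distinct), len 7
add m: window [n, m, n, m, n, n, m, m] (2 distinct), len 8
add j: window [m, m, j] (2 distinct), len 3
add j: window [m, m, j, j] (2 distinct), len 4
add j: window [m, m, j, j, j] (2 distinct), len 5
add n: window [j, j, j, n] (2 distinct), len 4
Longest length with ≤2 distinct: 8.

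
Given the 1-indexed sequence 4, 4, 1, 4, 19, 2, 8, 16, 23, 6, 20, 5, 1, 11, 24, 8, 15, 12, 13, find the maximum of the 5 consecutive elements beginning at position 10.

Elements at indices 10..14: 6, 20, 5, 1, 11
max(6, 20, 5, 1, 11) = 20

20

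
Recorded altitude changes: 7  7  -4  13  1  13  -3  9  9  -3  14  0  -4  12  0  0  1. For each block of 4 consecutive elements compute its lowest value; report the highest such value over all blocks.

Each size-4 window and its min:
(7, 7, -4, 13) → min -4
(7, -4, 13, 1) → min -4
(-4, 13, 1, 13) → min -4
(13, 1, 13, -3) → min -3
(1, 13, -3, 9) → min -3
(13, -3, 9, 9) → min -3
(-3, 9, 9, -3) → min -3
(9, 9, -3, 14) → min -3
(9, -3, 14, 0) → min -3
(-3, 14, 0, -4) → min -4
(14, 0, -4, 12) → min -4
(0, -4, 12, 0) → min -4
(-4, 12, 0, 0) → min -4
(12, 0, 0, 1) → min 0
Highest of these is 0.

0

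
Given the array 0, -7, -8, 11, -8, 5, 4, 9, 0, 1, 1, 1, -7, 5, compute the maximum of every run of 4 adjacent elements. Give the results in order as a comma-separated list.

[0, -7, -8, 11] → max 11
[-7, -8, 11, -8] → max 11
[-8, 11, -8, 5] → max 11
[11, -8, 5, 4] → max 11
[-8, 5, 4, 9] → max 9
[5, 4, 9, 0] → max 9
[4, 9, 0, 1] → max 9
[9, 0, 1, 1] → max 9
[0, 1, 1, 1] → max 1
[1, 1, 1, -7] → max 1
[1, 1, -7, 5] → max 5

11, 11, 11, 11, 9, 9, 9, 9, 1, 1, 5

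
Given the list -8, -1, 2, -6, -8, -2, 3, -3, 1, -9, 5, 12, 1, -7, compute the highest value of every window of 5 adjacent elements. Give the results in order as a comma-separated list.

[-8, -1, 2, -6, -8] → max 2
[-1, 2, -6, -8, -2] → max 2
[2, -6, -8, -2, 3] → max 3
[-6, -8, -2, 3, -3] → max 3
[-8, -2, 3, -3, 1] → max 3
[-2, 3, -3, 1, -9] → max 3
[3, -3, 1, -9, 5] → max 5
[-3, 1, -9, 5, 12] → max 12
[1, -9, 5, 12, 1] → max 12
[-9, 5, 12, 1, -7] → max 12

2, 2, 3, 3, 3, 3, 5, 12, 12, 12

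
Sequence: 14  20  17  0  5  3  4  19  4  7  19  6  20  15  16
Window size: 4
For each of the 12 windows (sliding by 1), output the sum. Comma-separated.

51, 42, 25, 12, 31, 30, 34, 49, 36, 52, 60, 57

(14, 20, 17, 0) → sum 51
(20, 17, 0, 5) → sum 42
(17, 0, 5, 3) → sum 25
(0, 5, 3, 4) → sum 12
(5, 3, 4, 19) → sum 31
(3, 4, 19, 4) → sum 30
(4, 19, 4, 7) → sum 34
(19, 4, 7, 19) → sum 49
(4, 7, 19, 6) → sum 36
(7, 19, 6, 20) → sum 52
(19, 6, 20, 15) → sum 60
(6, 20, 15, 16) → sum 57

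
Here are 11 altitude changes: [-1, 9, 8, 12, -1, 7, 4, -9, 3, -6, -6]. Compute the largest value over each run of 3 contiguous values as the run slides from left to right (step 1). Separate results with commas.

9, 12, 12, 12, 7, 7, 4, 3, 3

Sliding a size-3 window across the 11 values:
[-1, 9, 8] → max 9
[9, 8, 12] → max 12
[8, 12, -1] → max 12
[12, -1, 7] → max 12
[-1, 7, 4] → max 7
[7, 4, -9] → max 7
[4, -9, 3] → max 4
[-9, 3, -6] → max 3
[3, -6, -6] → max 3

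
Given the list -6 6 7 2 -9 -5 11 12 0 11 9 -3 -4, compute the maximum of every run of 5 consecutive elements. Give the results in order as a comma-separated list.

[-6, 6, 7, 2, -9] → max 7
[6, 7, 2, -9, -5] → max 7
[7, 2, -9, -5, 11] → max 11
[2, -9, -5, 11, 12] → max 12
[-9, -5, 11, 12, 0] → max 12
[-5, 11, 12, 0, 11] → max 12
[11, 12, 0, 11, 9] → max 12
[12, 0, 11, 9, -3] → max 12
[0, 11, 9, -3, -4] → max 11

7, 7, 11, 12, 12, 12, 12, 12, 11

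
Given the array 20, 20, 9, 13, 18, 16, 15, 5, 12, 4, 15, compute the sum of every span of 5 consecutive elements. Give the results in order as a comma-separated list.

80, 76, 71, 67, 66, 52, 51

20 20 9 13 18 → sum 80
20 9 13 18 16 → sum 76
9 13 18 16 15 → sum 71
13 18 16 15 5 → sum 67
18 16 15 5 12 → sum 66
16 15 5 12 4 → sum 52
15 5 12 4 15 → sum 51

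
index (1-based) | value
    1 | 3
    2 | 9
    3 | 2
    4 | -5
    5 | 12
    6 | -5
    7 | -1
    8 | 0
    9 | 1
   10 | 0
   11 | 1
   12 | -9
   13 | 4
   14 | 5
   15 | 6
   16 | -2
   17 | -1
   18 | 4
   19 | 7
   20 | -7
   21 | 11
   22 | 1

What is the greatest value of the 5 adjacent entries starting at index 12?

Elements at indices 12..16: -9, 4, 5, 6, -2
max(-9, 4, 5, 6, -2) = 6

6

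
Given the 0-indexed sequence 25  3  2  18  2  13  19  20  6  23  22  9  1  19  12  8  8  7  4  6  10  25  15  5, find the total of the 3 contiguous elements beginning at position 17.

17

Elements at indices 17..19: 7, 4, 6
sum(7, 4, 6) = 17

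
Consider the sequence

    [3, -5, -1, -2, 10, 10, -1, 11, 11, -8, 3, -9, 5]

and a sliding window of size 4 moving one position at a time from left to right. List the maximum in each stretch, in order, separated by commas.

[3, -5, -1, -2] → max 3
[-5, -1, -2, 10] → max 10
[-1, -2, 10, 10] → max 10
[-2, 10, 10, -1] → max 10
[10, 10, -1, 11] → max 11
[10, -1, 11, 11] → max 11
[-1, 11, 11, -8] → max 11
[11, 11, -8, 3] → max 11
[11, -8, 3, -9] → max 11
[-8, 3, -9, 5] → max 5

3, 10, 10, 10, 11, 11, 11, 11, 11, 5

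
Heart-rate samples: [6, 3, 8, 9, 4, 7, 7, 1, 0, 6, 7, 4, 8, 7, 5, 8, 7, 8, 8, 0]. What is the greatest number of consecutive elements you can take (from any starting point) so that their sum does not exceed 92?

16

Extend to the right; shrink from the left whenever the sum exceeds 92:
[6] sum 6 len 1
[6, 3] sum 9 len 2
[6, 3, 8] sum 17 len 3
[6, 3, 8, 9] sum 26 len 4
[6, 3, 8, 9, 4] sum 30 len 5
[6, 3, 8, 9, 4, 7] sum 37 len 6
[6, 3, 8, 9, 4, 7, 7] sum 44 len 7
[6, 3, 8, 9, 4, 7, 7, 1] sum 45 len 8
[6, 3, 8, 9, 4, 7, 7, 1, 0] sum 45 len 9
[6, 3, 8, 9, 4, 7, 7, 1, 0, 6] sum 51 len 10
[6, 3, 8, 9, 4, 7, 7, 1, 0, 6, 7] sum 58 len 11
[6, 3, 8, 9, 4, 7, 7, 1, 0, 6, 7, 4] sum 62 len 12
[6, 3, 8, 9, 4, 7, 7, 1, 0, 6, 7, 4, 8] sum 70 len 13
[6, 3, 8, 9, 4, 7, 7, 1, 0, 6, 7, 4, 8, 7] sum 77 len 14
[6, 3, 8, 9, 4, 7, 7, 1, 0, 6, 7, 4, 8, 7, 5] sum 82 len 15
[6, 3, 8, 9, 4, 7, 7, 1, 0, 6, 7, 4, 8, 7, 5, 8] sum 90 len 16
[3, 8, 9, 4, 7, 7, 1, 0, 6, 7, 4, 8, 7, 5, 8, 7] sum 91 len 16
[9, 4, 7, 7, 1, 0, 6, 7, 4, 8, 7, 5, 8, 7, 8] sum 88 len 15
[4, 7, 7, 1, 0, 6, 7, 4, 8, 7, 5, 8, 7, 8, 8] sum 87 len 15
[4, 7, 7, 1, 0, 6, 7, 4, 8, 7, 5, 8, 7, 8, 8, 0] sum 87 len 16
Longest length seen: 16.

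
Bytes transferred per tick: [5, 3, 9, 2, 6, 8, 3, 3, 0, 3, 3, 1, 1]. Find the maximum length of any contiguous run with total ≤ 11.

→ 5: sum 5, len 1
→ 3: sum 8, len 2
→ 9 (dropped 5, 3): sum 9, len 1
→ 2: sum 11, len 2
→ 6 (dropped 9): sum 8, len 2
→ 8 (dropped 2, 6): sum 8, len 1
→ 3: sum 11, len 2
→ 3 (dropped 8): sum 6, len 2
→ 0: sum 6, len 3
→ 3: sum 9, len 4
→ 3 (dropped 3): sum 9, len 4
→ 1: sum 10, len 5
→ 1: sum 11, len 6
Longest length seen: 6.

6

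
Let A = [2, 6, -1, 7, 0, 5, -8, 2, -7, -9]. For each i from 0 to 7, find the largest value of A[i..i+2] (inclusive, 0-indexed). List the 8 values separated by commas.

[2, 6, -1] → max 6
[6, -1, 7] → max 7
[-1, 7, 0] → max 7
[7, 0, 5] → max 7
[0, 5, -8] → max 5
[5, -8, 2] → max 5
[-8, 2, -7] → max 2
[2, -7, -9] → max 2

6, 7, 7, 7, 5, 5, 2, 2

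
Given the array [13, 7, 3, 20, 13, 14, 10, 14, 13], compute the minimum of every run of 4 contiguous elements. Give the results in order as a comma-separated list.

3, 3, 3, 10, 10, 10

13 7 3 20 → min 3
7 3 20 13 → min 3
3 20 13 14 → min 3
20 13 14 10 → min 10
13 14 10 14 → min 10
14 10 14 13 → min 10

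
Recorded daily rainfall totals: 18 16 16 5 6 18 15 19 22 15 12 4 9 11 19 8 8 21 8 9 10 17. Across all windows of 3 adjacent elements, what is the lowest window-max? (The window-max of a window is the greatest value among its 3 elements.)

18 16 16 → max 18
16 16 5 → max 16
16 5 6 → max 16
5 6 18 → max 18
6 18 15 → max 18
18 15 19 → max 19
15 19 22 → max 22
19 22 15 → max 22
22 15 12 → max 22
15 12 4 → max 15
12 4 9 → max 12
4 9 11 → max 11
9 11 19 → max 19
11 19 8 → max 19
19 8 8 → max 19
8 8 21 → max 21
8 21 8 → max 21
21 8 9 → max 21
8 9 10 → max 10
9 10 17 → max 17
Lowest of these is 10.

10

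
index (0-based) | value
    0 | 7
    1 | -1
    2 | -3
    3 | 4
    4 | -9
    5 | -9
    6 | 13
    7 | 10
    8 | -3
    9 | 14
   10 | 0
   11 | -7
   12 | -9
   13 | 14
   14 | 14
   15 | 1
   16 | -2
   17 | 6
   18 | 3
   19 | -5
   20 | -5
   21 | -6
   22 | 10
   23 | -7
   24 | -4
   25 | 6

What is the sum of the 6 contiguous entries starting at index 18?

Elements at indices 18..23: 3, -5, -5, -6, 10, -7
sum(3, -5, -5, -6, 10, -7) = -10

-10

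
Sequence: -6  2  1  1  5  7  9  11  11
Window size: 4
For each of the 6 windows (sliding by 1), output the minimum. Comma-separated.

-6 2 1 1 → min -6
2 1 1 5 → min 1
1 1 5 7 → min 1
1 5 7 9 → min 1
5 7 9 11 → min 5
7 9 11 11 → min 7

-6, 1, 1, 1, 5, 7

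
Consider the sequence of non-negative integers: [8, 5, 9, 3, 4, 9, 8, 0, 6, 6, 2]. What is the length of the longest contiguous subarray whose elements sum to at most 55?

10

→ 8: sum 8, len 1
→ 5: sum 13, len 2
→ 9: sum 22, len 3
→ 3: sum 25, len 4
→ 4: sum 29, len 5
→ 9: sum 38, len 6
→ 8: sum 46, len 7
→ 0: sum 46, len 8
→ 6: sum 52, len 9
→ 6 (dropped 8): sum 50, len 9
→ 2: sum 52, len 10
Longest length seen: 10.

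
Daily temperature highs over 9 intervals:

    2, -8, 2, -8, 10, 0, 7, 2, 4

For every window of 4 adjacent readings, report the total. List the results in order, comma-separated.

[2, -8, 2, -8] → sum -12
[-8, 2, -8, 10] → sum -4
[2, -8, 10, 0] → sum 4
[-8, 10, 0, 7] → sum 9
[10, 0, 7, 2] → sum 19
[0, 7, 2, 4] → sum 13

-12, -4, 4, 9, 19, 13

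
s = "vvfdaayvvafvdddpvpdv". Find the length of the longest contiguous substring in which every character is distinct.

4

add v: [v] len 1
add v (repeat v, move left end past it): [v] len 1
add f: [v, f] len 2
add d: [v, f, d] len 3
add a: [v, f, d, a] len 4
add a (repeat a, move left end past it): [a] len 1
add y: [a, y] len 2
add v: [a, y, v] len 3
add v (repeat v, move left end past it): [v] len 1
add a: [v, a] len 2
add f: [v, a, f] len 3
add v (repeat v, move left end past it): [a, f, v] len 3
add d: [a, f, v, d] len 4
add d (repeat d, move left end past it): [d] len 1
add d (repeat d, move left end past it): [d] len 1
add p: [d, p] len 2
add v: [d, p, v] len 3
add p (repeat p, move left end past it): [v, p] len 2
add d: [v, p, d] len 3
add v (repeat v, move left end past it): [p, d, v] len 3
Longest all-distinct length: 4.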